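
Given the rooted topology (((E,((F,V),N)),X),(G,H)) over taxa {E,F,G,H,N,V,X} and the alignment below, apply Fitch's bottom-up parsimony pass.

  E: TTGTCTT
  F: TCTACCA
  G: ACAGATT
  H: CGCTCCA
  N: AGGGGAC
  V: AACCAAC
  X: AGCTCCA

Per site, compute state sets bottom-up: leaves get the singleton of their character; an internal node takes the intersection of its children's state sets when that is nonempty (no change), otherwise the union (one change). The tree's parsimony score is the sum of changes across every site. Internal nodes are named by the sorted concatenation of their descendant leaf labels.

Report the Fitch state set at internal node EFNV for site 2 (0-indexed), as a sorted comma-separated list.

site 0, node FV: F={T} ∪ V={A} → {A,T} (+1)
site 0, node FNV: FV={A,T} ∩ N={A} → {A} (+0)
site 0, node EFNV: E={T} ∪ FNV={A} → {A,T} (+1)
site 0, node EFNVX: EFNV={A,T} ∩ X={A} → {A} (+0)
site 0, node GH: G={A} ∪ H={C} → {A,C} (+1)
site 0, node EFGHNVX: EFNVX={A} ∩ GH={A,C} → {A} (+0)
site 1, node FV: F={C} ∪ V={A} → {A,C} (+1)
site 1, node FNV: FV={A,C} ∪ N={G} → {A,C,G} (+1)
site 1, node EFNV: E={T} ∪ FNV={A,C,G} → {A,C,G,T} (+1)
site 1, node EFNVX: EFNV={A,C,G,T} ∩ X={G} → {G} (+0)
site 1, node GH: G={C} ∪ H={G} → {C,G} (+1)
site 1, node EFGHNVX: EFNVX={G} ∩ GH={C,G} → {G} (+0)
site 2, node FV: F={T} ∪ V={C} → {C,T} (+1)
site 2, node FNV: FV={C,T} ∪ N={G} → {C,G,T} (+1)
site 2, node EFNV: E={G} ∩ FNV={C,G,T} → {G} (+0)
site 2, node EFNVX: EFNV={G} ∪ X={C} → {C,G} (+1)
site 2, node GH: G={A} ∪ H={C} → {A,C} (+1)
site 2, node EFGHNVX: EFNVX={C,G} ∩ GH={A,C} → {C} (+0)
site 3, node FV: F={A} ∪ V={C} → {A,C} (+1)
site 3, node FNV: FV={A,C} ∪ N={G} → {A,C,G} (+1)
site 3, node EFNV: E={T} ∪ FNV={A,C,G} → {A,C,G,T} (+1)
site 3, node EFNVX: EFNV={A,C,G,T} ∩ X={T} → {T} (+0)
site 3, node GH: G={G} ∪ H={T} → {G,T} (+1)
site 3, node EFGHNVX: EFNVX={T} ∩ GH={G,T} → {T} (+0)
site 4, node FV: F={C} ∪ V={A} → {A,C} (+1)
site 4, node FNV: FV={A,C} ∪ N={G} → {A,C,G} (+1)
site 4, node EFNV: E={C} ∩ FNV={A,C,G} → {C} (+0)
site 4, node EFNVX: EFNV={C} ∩ X={C} → {C} (+0)
site 4, node GH: G={A} ∪ H={C} → {A,C} (+1)
site 4, node EFGHNVX: EFNVX={C} ∩ GH={A,C} → {C} (+0)
site 5, node FV: F={C} ∪ V={A} → {A,C} (+1)
site 5, node FNV: FV={A,C} ∩ N={A} → {A} (+0)
site 5, node EFNV: E={T} ∪ FNV={A} → {A,T} (+1)
site 5, node EFNVX: EFNV={A,T} ∪ X={C} → {A,C,T} (+1)
site 5, node GH: G={T} ∪ H={C} → {C,T} (+1)
site 5, node EFGHNVX: EFNVX={A,C,T} ∩ GH={C,T} → {C,T} (+0)
site 6, node FV: F={A} ∪ V={C} → {A,C} (+1)
site 6, node FNV: FV={A,C} ∩ N={C} → {C} (+0)
site 6, node EFNV: E={T} ∪ FNV={C} → {C,T} (+1)
site 6, node EFNVX: EFNV={C,T} ∪ X={A} → {A,C,T} (+1)
site 6, node GH: G={T} ∪ H={A} → {A,T} (+1)
site 6, node EFGHNVX: EFNVX={A,C,T} ∩ GH={A,T} → {A,T} (+0)
per-site changes: [3, 4, 4, 4, 3, 4, 4]; total = 26

G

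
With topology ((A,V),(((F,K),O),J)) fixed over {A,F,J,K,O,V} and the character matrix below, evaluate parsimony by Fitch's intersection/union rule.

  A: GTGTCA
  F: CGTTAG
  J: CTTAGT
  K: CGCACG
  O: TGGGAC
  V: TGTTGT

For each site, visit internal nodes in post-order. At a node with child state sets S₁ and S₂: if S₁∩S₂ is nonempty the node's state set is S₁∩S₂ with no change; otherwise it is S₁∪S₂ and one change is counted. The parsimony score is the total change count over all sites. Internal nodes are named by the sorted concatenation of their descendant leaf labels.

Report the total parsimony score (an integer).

[col 0] AV: children A:{G}, V:{T} ∪→ {G,T}; cost 1
[col 0] FK: children F:{C}, K:{C} ∩→ {C}; cost 0
[col 0] FKO: children FK:{C}, O:{T} ∪→ {C,T}; cost 1
[col 0] FJKO: children FKO:{C,T}, J:{C} ∩→ {C}; cost 0
[col 0] AFJKOV: children AV:{G,T}, FJKO:{C} ∪→ {C,G,T}; cost 1
[col 1] AV: children A:{T}, V:{G} ∪→ {G,T}; cost 1
[col 1] FK: children F:{G}, K:{G} ∩→ {G}; cost 0
[col 1] FKO: children FK:{G}, O:{G} ∩→ {G}; cost 0
[col 1] FJKO: children FKO:{G}, J:{T} ∪→ {G,T}; cost 1
[col 1] AFJKOV: children AV:{G,T}, FJKO:{G,T} ∩→ {G,T}; cost 0
[col 2] AV: children A:{G}, V:{T} ∪→ {G,T}; cost 1
[col 2] FK: children F:{T}, K:{C} ∪→ {C,T}; cost 1
[col 2] FKO: children FK:{C,T}, O:{G} ∪→ {C,G,T}; cost 1
[col 2] FJKO: children FKO:{C,G,T}, J:{T} ∩→ {T}; cost 0
[col 2] AFJKOV: children AV:{G,T}, FJKO:{T} ∩→ {T}; cost 0
[col 3] AV: children A:{T}, V:{T} ∩→ {T}; cost 0
[col 3] FK: children F:{T}, K:{A} ∪→ {A,T}; cost 1
[col 3] FKO: children FK:{A,T}, O:{G} ∪→ {A,G,T}; cost 1
[col 3] FJKO: children FKO:{A,G,T}, J:{A} ∩→ {A}; cost 0
[col 3] AFJKOV: children AV:{T}, FJKO:{A} ∪→ {A,T}; cost 1
[col 4] AV: children A:{C}, V:{G} ∪→ {C,G}; cost 1
[col 4] FK: children F:{A}, K:{C} ∪→ {A,C}; cost 1
[col 4] FKO: children FK:{A,C}, O:{A} ∩→ {A}; cost 0
[col 4] FJKO: children FKO:{A}, J:{G} ∪→ {A,G}; cost 1
[col 4] AFJKOV: children AV:{C,G}, FJKO:{A,G} ∩→ {G}; cost 0
[col 5] AV: children A:{A}, V:{T} ∪→ {A,T}; cost 1
[col 5] FK: children F:{G}, K:{G} ∩→ {G}; cost 0
[col 5] FKO: children FK:{G}, O:{C} ∪→ {C,G}; cost 1
[col 5] FJKO: children FKO:{C,G}, J:{T} ∪→ {C,G,T}; cost 1
[col 5] AFJKOV: children AV:{A,T}, FJKO:{C,G,T} ∩→ {T}; cost 0
per-site changes: [3, 2, 3, 3, 3, 3]; total = 17

17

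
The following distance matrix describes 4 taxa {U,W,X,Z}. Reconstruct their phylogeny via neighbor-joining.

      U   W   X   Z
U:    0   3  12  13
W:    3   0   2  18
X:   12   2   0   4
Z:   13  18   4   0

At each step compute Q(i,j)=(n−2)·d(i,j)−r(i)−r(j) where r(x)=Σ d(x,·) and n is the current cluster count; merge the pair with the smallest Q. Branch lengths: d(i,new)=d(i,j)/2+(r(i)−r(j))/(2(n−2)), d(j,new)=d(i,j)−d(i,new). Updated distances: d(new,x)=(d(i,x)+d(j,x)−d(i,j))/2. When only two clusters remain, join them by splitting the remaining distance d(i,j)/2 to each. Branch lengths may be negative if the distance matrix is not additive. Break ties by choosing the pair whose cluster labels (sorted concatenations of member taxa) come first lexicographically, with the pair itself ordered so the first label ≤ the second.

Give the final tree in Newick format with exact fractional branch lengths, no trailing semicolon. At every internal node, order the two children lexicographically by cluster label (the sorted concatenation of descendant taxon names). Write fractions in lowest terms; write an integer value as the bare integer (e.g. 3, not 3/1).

iteration 1: select U,W (d=3, Q=-45); attach at lengths (11/4, 1/4); label the merged cluster UW
  updated: d(UW,X)=11/2, d(UW,Z)=14
iteration 2: select UW,X (d=11/2, Q=-47/2); attach at lengths (31/4, -9/4); label the merged cluster UWX
  updated: d(UWX,Z)=25/4
iteration 3: select UWX,Z (d=25/4); attach at lengths (25/8, 25/8); label the merged cluster UWXZ
final tree: (((U:11/4,W:1/4):31/4,X:-9/4):25/8,Z:25/8)
total length: 59/4

(((U:11/4,W:1/4):31/4,X:-9/4):25/8,Z:25/8)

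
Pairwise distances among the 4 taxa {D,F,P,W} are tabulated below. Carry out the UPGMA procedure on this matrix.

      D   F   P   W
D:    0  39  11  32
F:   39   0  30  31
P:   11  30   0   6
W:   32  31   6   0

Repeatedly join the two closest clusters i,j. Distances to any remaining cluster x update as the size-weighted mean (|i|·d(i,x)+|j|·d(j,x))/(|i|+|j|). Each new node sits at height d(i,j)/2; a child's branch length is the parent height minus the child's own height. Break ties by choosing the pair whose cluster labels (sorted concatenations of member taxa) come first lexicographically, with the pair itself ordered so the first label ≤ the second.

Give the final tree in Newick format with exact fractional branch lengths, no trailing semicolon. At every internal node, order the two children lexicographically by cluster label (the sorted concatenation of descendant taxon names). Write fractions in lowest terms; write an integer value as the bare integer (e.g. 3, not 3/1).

((D:43/4,(P:3,W:3):31/4):71/12,F:50/3)

1. join P+W (d=6) ⇒ PW; edges |P|=3, |W|=3
  updated: d(D,PW)=43/2, d(F,PW)=61/2
2. join D+PW (d=43/2) ⇒ DPW; edges |D|=43/4, |PW|=31/4
  updated: d(DPW,F)=100/3
3. join DPW+F (d=100/3) ⇒ DFPW; edges |DPW|=71/12, |F|=50/3
final tree: ((D:43/4,(P:3,W:3):31/4):71/12,F:50/3)
total length: 565/12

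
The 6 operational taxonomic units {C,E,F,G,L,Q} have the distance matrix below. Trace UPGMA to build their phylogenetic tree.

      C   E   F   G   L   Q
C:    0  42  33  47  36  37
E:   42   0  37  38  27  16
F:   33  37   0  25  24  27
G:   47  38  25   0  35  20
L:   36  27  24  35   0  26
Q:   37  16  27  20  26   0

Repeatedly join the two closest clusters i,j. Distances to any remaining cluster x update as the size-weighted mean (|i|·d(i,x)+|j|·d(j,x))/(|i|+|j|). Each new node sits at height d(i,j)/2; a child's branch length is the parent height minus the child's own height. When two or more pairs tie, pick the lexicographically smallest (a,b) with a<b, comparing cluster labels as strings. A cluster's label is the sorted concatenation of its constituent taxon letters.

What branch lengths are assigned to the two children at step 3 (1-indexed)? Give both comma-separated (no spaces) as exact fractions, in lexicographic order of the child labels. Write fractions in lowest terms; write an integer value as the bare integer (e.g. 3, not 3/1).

13/2,29/2

iteration 1: select E,Q (d=16); attach at lengths (8, 8); label the merged cluster EQ
  updated: d(C,EQ)=79/2, d(EQ,F)=32, d(EQ,G)=29, d(EQ,L)=53/2
iteration 2: select F,L (d=24); attach at lengths (12, 12); label the merged cluster FL
  updated: d(C,FL)=69/2, d(EQ,FL)=117/4, d(FL,G)=30
iteration 3: select EQ,G (d=29); attach at lengths (13/2, 29/2); label the merged cluster EGQ
  updated: d(C,EGQ)=42, d(EGQ,FL)=59/2
iteration 4: select EGQ,FL (d=59/2); attach at lengths (1/4, 11/4); label the merged cluster EFGLQ
  updated: d(C,EFGLQ)=39
iteration 5: select C,EFGLQ (d=39); attach at lengths (39/2, 19/4); label the merged cluster CEFGLQ
final tree: (C:39/2,(((E:8,Q:8):13/2,G:29/2):1/4,(F:12,L:12):11/4):19/4)
total length: 353/4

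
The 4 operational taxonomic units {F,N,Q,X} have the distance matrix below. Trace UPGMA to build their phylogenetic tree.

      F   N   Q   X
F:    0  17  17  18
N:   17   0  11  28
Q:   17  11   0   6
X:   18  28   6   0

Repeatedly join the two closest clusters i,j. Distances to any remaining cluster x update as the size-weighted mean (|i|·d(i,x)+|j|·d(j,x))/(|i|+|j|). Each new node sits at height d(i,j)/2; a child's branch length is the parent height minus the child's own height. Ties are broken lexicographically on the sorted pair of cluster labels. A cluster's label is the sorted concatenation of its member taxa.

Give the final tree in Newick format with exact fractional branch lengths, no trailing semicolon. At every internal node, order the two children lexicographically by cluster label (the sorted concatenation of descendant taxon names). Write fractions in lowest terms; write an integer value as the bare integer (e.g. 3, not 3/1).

iteration 1: select Q,X (d=6); attach at lengths (3, 3); label the merged cluster QX
  updated: d(F,QX)=35/2, d(N,QX)=39/2
iteration 2: select F,N (d=17); attach at lengths (17/2, 17/2); label the merged cluster FN
  updated: d(FN,QX)=37/2
iteration 3: select FN,QX (d=37/2); attach at lengths (3/4, 25/4); label the merged cluster FNQX
final tree: ((F:17/2,N:17/2):3/4,(Q:3,X:3):25/4)
total length: 30

((F:17/2,N:17/2):3/4,(Q:3,X:3):25/4)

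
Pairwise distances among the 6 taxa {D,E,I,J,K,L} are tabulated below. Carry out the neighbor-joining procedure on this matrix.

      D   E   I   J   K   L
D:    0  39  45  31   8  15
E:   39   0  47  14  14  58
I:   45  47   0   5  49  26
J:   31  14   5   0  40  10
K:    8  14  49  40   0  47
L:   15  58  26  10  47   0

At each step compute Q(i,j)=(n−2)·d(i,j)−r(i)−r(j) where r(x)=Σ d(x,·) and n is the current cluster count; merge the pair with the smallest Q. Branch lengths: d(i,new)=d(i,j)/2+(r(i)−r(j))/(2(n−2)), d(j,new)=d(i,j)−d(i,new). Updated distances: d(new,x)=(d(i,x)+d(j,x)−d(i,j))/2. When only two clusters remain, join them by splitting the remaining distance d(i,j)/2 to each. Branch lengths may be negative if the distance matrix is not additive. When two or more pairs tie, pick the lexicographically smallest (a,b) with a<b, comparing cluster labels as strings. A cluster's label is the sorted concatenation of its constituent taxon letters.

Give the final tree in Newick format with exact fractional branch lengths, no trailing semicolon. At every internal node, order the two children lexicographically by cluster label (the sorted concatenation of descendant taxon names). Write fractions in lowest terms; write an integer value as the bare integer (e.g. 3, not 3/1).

((((D:17/3,(E:35/4,K:21/4):65/6):15,L:7):17/2,I:87/8):-47/16,J:-47/16)

1. join E+K (d=14, Q=-274) ⇒ EK; edges |E|=35/4, |K|=21/4
  updated: d(D,EK)=33/2, d(EK,I)=41, d(EK,J)=20, d(EK,L)=91/2
2. join D+EK (d=33/2, Q=-181) ⇒ DEK; edges |D|=17/3, |EK|=65/6
  updated: d(DEK,I)=139/4, d(DEK,J)=69/4, d(DEK,L)=22
3. join DEK+L (d=22, Q=-88) ⇒ DEKL; edges |DEK|=15, |L|=7
  updated: d(DEKL,I)=155/8, d(DEKL,J)=21/8
4. join DEKL+I (d=155/8, Q=-27) ⇒ DEIKL; edges |DEKL|=17/2, |I|=87/8
  updated: d(DEIKL,J)=-47/8
5. join DEIKL+J (d=-47/8) ⇒ DEIJKL; edges |DEIKL|=-47/16, |J|=-47/16
final tree: ((((D:17/3,(E:35/4,K:21/4):65/6):15,L:7):17/2,I:87/8):-47/16,J:-47/16)
total length: 66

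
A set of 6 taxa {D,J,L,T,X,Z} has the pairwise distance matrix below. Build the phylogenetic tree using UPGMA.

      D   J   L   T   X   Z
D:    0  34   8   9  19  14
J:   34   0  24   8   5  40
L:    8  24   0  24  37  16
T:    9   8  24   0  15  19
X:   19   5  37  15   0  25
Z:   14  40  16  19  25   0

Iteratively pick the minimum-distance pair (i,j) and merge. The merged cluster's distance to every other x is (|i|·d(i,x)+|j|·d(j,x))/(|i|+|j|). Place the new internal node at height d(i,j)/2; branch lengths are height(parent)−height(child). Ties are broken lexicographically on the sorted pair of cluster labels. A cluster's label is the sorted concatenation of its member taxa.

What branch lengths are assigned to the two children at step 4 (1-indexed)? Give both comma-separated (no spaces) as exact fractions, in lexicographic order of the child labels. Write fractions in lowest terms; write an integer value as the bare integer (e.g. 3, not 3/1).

7/2,15/2

iteration 1: select J,X (d=5); attach at lengths (5/2, 5/2); label the merged cluster JX
  updated: d(D,JX)=53/2, d(JX,L)=61/2, d(JX,T)=23/2, d(JX,Z)=65/2
iteration 2: select D,L (d=8); attach at lengths (4, 4); label the merged cluster DL
  updated: d(DL,JX)=57/2, d(DL,T)=33/2, d(DL,Z)=15
iteration 3: select JX,T (d=23/2); attach at lengths (13/4, 23/4); label the merged cluster JTX
  updated: d(DL,JTX)=49/2, d(JTX,Z)=28
iteration 4: select DL,Z (d=15); attach at lengths (7/2, 15/2); label the merged cluster DLZ
  updated: d(DLZ,JTX)=77/3
iteration 5: select DLZ,JTX (d=77/3); attach at lengths (16/3, 85/12); label the merged cluster DJLTXZ
final tree: (((D:4,L:4):7/2,Z:15/2):16/3,((J:5/2,X:5/2):13/4,T:23/4):85/12)
total length: 545/12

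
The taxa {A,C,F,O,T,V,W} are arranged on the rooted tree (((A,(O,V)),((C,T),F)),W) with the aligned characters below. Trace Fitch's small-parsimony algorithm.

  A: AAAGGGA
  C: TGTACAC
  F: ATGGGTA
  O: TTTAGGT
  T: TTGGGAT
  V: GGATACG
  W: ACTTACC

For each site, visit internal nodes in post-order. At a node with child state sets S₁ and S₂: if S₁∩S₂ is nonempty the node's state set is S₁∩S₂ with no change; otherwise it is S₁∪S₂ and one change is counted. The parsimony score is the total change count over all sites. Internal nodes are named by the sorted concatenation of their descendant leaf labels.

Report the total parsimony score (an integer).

site 0, node OV: O={T} ∪ V={G} → {G,T} (+1)
site 0, node AOV: A={A} ∪ OV={G,T} → {A,G,T} (+1)
site 0, node CT: C={T} ∩ T={T} → {T} (+0)
site 0, node CFT: CT={T} ∪ F={A} → {A,T} (+1)
site 0, node ACFOTV: AOV={A,G,T} ∩ CFT={A,T} → {A,T} (+0)
site 0, node ACFOTVW: ACFOTV={A,T} ∩ W={A} → {A} (+0)
site 1, node OV: O={T} ∪ V={G} → {G,T} (+1)
site 1, node AOV: A={A} ∪ OV={G,T} → {A,G,T} (+1)
site 1, node CT: C={G} ∪ T={T} → {G,T} (+1)
site 1, node CFT: CT={G,T} ∩ F={T} → {T} (+0)
site 1, node ACFOTV: AOV={A,G,T} ∩ CFT={T} → {T} (+0)
site 1, node ACFOTVW: ACFOTV={T} ∪ W={C} → {C,T} (+1)
site 2, node OV: O={T} ∪ V={A} → {A,T} (+1)
site 2, node AOV: A={A} ∩ OV={A,T} → {A} (+0)
site 2, node CT: C={T} ∪ T={G} → {G,T} (+1)
site 2, node CFT: CT={G,T} ∩ F={G} → {G} (+0)
site 2, node ACFOTV: AOV={A} ∪ CFT={G} → {A,G} (+1)
site 2, node ACFOTVW: ACFOTV={A,G} ∪ W={T} → {A,G,T} (+1)
site 3, node OV: O={A} ∪ V={T} → {A,T} (+1)
site 3, node AOV: A={G} ∪ OV={A,T} → {A,G,T} (+1)
site 3, node CT: C={A} ∪ T={G} → {A,G} (+1)
site 3, node CFT: CT={A,G} ∩ F={G} → {G} (+0)
site 3, node ACFOTV: AOV={A,G,T} ∩ CFT={G} → {G} (+0)
site 3, node ACFOTVW: ACFOTV={G} ∪ W={T} → {G,T} (+1)
site 4, node OV: O={G} ∪ V={A} → {A,G} (+1)
site 4, node AOV: A={G} ∩ OV={A,G} → {G} (+0)
site 4, node CT: C={C} ∪ T={G} → {C,G} (+1)
site 4, node CFT: CT={C,G} ∩ F={G} → {G} (+0)
site 4, node ACFOTV: AOV={G} ∩ CFT={G} → {G} (+0)
site 4, node ACFOTVW: ACFOTV={G} ∪ W={A} → {A,G} (+1)
site 5, node OV: O={G} ∪ V={C} → {C,G} (+1)
site 5, node AOV: A={G} ∩ OV={C,G} → {G} (+0)
site 5, node CT: C={A} ∩ T={A} → {A} (+0)
site 5, node CFT: CT={A} ∪ F={T} → {A,T} (+1)
site 5, node ACFOTV: AOV={G} ∪ CFT={A,T} → {A,G,T} (+1)
site 5, node ACFOTVW: ACFOTV={A,G,T} ∪ W={C} → {A,C,G,T} (+1)
site 6, node OV: O={T} ∪ V={G} → {G,T} (+1)
site 6, node AOV: A={A} ∪ OV={G,T} → {A,G,T} (+1)
site 6, node CT: C={C} ∪ T={T} → {C,T} (+1)
site 6, node CFT: CT={C,T} ∪ F={A} → {A,C,T} (+1)
site 6, node ACFOTV: AOV={A,G,T} ∩ CFT={A,C,T} → {A,T} (+0)
site 6, node ACFOTVW: ACFOTV={A,T} ∪ W={C} → {A,C,T} (+1)
per-site changes: [3, 4, 4, 4, 3, 4, 5]; total = 27

27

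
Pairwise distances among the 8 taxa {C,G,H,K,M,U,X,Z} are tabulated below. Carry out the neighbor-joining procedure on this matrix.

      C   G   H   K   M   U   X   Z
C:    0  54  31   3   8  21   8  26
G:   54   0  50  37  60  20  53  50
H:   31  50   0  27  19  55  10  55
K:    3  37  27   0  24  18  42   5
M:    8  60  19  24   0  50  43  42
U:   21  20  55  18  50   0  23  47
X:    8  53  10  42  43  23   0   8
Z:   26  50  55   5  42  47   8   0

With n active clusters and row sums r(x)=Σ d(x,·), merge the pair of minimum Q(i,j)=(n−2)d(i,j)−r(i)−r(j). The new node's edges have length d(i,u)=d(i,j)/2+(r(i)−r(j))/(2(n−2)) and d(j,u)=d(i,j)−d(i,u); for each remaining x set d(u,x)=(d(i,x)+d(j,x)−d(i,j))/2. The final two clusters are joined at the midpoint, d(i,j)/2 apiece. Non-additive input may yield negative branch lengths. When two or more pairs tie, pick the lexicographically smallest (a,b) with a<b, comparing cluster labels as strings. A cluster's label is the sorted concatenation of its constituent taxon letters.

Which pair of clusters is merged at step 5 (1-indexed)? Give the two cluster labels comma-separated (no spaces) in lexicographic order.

CM,HX

1. join G+U (d=20, Q=-438) ⇒ GU; edges |G|=35/2, |U|=5/2
  updated: d(C,GU)=55/2, d(GU,H)=85/2, d(GU,K)=35/2, d(GU,M)=45, d(GU,X)=28, d(GU,Z)=77/2
2. join H+X (d=10, Q=-547/2) ⇒ HX; edges |H|=191/20, |X|=9/20
  updated: d(C,HX)=29/2, d(GU,HX)=121/4, d(HX,K)=59/2, d(HX,M)=26, d(HX,Z)=53/2
3. join K+Z (d=5, Q=-197) ⇒ KZ; edges |K|=-39/8, |Z|=79/8
  updated: d(C,KZ)=12, d(GU,KZ)=51/2, d(HX,KZ)=51/2, d(KZ,M)=61/2
4. join C+M (d=8, Q=-295/2) ⇒ CM; edges |C|=-47/12, |M|=143/12
  updated: d(CM,GU)=129/4, d(CM,HX)=65/4, d(CM,KZ)=69/4
5. join CM+HX (d=65/4, Q=-421/4) ⇒ CHMX; edges |CM|=105/16, |HX|=155/16
  updated: d(CHMX,GU)=185/8, d(CHMX,KZ)=53/4
6. join CHMX+GU (d=185/8, Q=-495/8) ⇒ CGHMUX; edges |CHMX|=87/16, |GU|=283/16
  updated: d(CGHMUX,KZ)=125/16
7. join CGHMUX+KZ (d=125/16) ⇒ CGHKMUXZ; edges |CGHMUX|=125/32, |KZ|=125/32
final tree: ((((C:-47/12,M:143/12):105/16,(H:191/20,X:9/20):155/16):87/16,(G:35/2,U:5/2):283/16):125/32,(K:-39/8,Z:79/8):125/32)
total length: 1443/16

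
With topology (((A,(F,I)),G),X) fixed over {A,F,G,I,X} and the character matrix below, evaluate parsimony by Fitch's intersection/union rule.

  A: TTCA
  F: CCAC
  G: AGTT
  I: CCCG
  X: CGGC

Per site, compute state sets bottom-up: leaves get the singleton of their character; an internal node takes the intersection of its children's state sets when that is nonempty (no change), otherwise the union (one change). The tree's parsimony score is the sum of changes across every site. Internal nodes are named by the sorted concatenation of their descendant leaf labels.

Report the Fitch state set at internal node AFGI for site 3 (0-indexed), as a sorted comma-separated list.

A,C,G,T

site 0, node FI: F={C} ∩ I={C} → {C} (+0)
site 0, node AFI: A={T} ∪ FI={C} → {C,T} (+1)
site 0, node AFGI: AFI={C,T} ∪ G={A} → {A,C,T} (+1)
site 0, node AFGIX: AFGI={A,C,T} ∩ X={C} → {C} (+0)
site 1, node FI: F={C} ∩ I={C} → {C} (+0)
site 1, node AFI: A={T} ∪ FI={C} → {C,T} (+1)
site 1, node AFGI: AFI={C,T} ∪ G={G} → {C,G,T} (+1)
site 1, node AFGIX: AFGI={C,G,T} ∩ X={G} → {G} (+0)
site 2, node FI: F={A} ∪ I={C} → {A,C} (+1)
site 2, node AFI: A={C} ∩ FI={A,C} → {C} (+0)
site 2, node AFGI: AFI={C} ∪ G={T} → {C,T} (+1)
site 2, node AFGIX: AFGI={C,T} ∪ X={G} → {C,G,T} (+1)
site 3, node FI: F={C} ∪ I={G} → {C,G} (+1)
site 3, node AFI: A={A} ∪ FI={C,G} → {A,C,G} (+1)
site 3, node AFGI: AFI={A,C,G} ∪ G={T} → {A,C,G,T} (+1)
site 3, node AFGIX: AFGI={A,C,G,T} ∩ X={C} → {C} (+0)
per-site changes: [2, 2, 3, 3]; total = 10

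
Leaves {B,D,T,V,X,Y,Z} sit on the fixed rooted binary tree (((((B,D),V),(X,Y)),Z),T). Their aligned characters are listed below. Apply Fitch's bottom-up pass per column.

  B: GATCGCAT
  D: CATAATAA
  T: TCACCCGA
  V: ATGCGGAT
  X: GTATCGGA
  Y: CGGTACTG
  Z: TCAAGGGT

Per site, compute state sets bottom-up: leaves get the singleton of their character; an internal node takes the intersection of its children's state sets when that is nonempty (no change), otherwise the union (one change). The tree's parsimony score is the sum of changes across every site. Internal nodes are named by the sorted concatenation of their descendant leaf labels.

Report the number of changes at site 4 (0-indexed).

site 0, node BD: B={G} ∪ D={C} → {C,G} (+1)
site 0, node BDV: BD={C,G} ∪ V={A} → {A,C,G} (+1)
site 0, node XY: X={G} ∪ Y={C} → {C,G} (+1)
site 0, node BDVXY: BDV={A,C,G} ∩ XY={C,G} → {C,G} (+0)
site 0, node BDVXYZ: BDVXY={C,G} ∪ Z={T} → {C,G,T} (+1)
site 0, node BDTVXYZ: BDVXYZ={C,G,T} ∩ T={T} → {T} (+0)
site 1, node BD: B={A} ∩ D={A} → {A} (+0)
site 1, node BDV: BD={A} ∪ V={T} → {A,T} (+1)
site 1, node XY: X={T} ∪ Y={G} → {G,T} (+1)
site 1, node BDVXY: BDV={A,T} ∩ XY={G,T} → {T} (+0)
site 1, node BDVXYZ: BDVXY={T} ∪ Z={C} → {C,T} (+1)
site 1, node BDTVXYZ: BDVXYZ={C,T} ∩ T={C} → {C} (+0)
site 2, node BD: B={T} ∩ D={T} → {T} (+0)
site 2, node BDV: BD={T} ∪ V={G} → {G,T} (+1)
site 2, node XY: X={A} ∪ Y={G} → {A,G} (+1)
site 2, node BDVXY: BDV={G,T} ∩ XY={A,G} → {G} (+0)
site 2, node BDVXYZ: BDVXY={G} ∪ Z={A} → {A,G} (+1)
site 2, node BDTVXYZ: BDVXYZ={A,G} ∩ T={A} → {A} (+0)
site 3, node BD: B={C} ∪ D={A} → {A,C} (+1)
site 3, node BDV: BD={A,C} ∩ V={C} → {C} (+0)
site 3, node XY: X={T} ∩ Y={T} → {T} (+0)
site 3, node BDVXY: BDV={C} ∪ XY={T} → {C,T} (+1)
site 3, node BDVXYZ: BDVXY={C,T} ∪ Z={A} → {A,C,T} (+1)
site 3, node BDTVXYZ: BDVXYZ={A,C,T} ∩ T={C} → {C} (+0)
site 4, node BD: B={G} ∪ D={A} → {A,G} (+1)
site 4, node BDV: BD={A,G} ∩ V={G} → {G} (+0)
site 4, node XY: X={C} ∪ Y={A} → {A,C} (+1)
site 4, node BDVXY: BDV={G} ∪ XY={A,C} → {A,C,G} (+1)
site 4, node BDVXYZ: BDVXY={A,C,G} ∩ Z={G} → {G} (+0)
site 4, node BDTVXYZ: BDVXYZ={G} ∪ T={C} → {C,G} (+1)
site 5, node BD: B={C} ∪ D={T} → {C,T} (+1)
site 5, node BDV: BD={C,T} ∪ V={G} → {C,G,T} (+1)
site 5, node XY: X={G} ∪ Y={C} → {C,G} (+1)
site 5, node BDVXY: BDV={C,G,T} ∩ XY={C,G} → {C,G} (+0)
site 5, node BDVXYZ: BDVXY={C,G} ∩ Z={G} → {G} (+0)
site 5, node BDTVXYZ: BDVXYZ={G} ∪ T={C} → {C,G} (+1)
site 6, node BD: B={A} ∩ D={A} → {A} (+0)
site 6, node BDV: BD={A} ∩ V={A} → {A} (+0)
site 6, node XY: X={G} ∪ Y={T} → {G,T} (+1)
site 6, node BDVXY: BDV={A} ∪ XY={G,T} → {A,G,T} (+1)
site 6, node BDVXYZ: BDVXY={A,G,T} ∩ Z={G} → {G} (+0)
site 6, node BDTVXYZ: BDVXYZ={G} ∩ T={G} → {G} (+0)
site 7, node BD: B={T} ∪ D={A} → {A,T} (+1)
site 7, node BDV: BD={A,T} ∩ V={T} → {T} (+0)
site 7, node XY: X={A} ∪ Y={G} → {A,G} (+1)
site 7, node BDVXY: BDV={T} ∪ XY={A,G} → {A,G,T} (+1)
site 7, node BDVXYZ: BDVXY={A,G,T} ∩ Z={T} → {T} (+0)
site 7, node BDTVXYZ: BDVXYZ={T} ∪ T={A} → {A,T} (+1)
per-site changes: [4, 3, 3, 3, 4, 4, 2, 4]; total = 27

4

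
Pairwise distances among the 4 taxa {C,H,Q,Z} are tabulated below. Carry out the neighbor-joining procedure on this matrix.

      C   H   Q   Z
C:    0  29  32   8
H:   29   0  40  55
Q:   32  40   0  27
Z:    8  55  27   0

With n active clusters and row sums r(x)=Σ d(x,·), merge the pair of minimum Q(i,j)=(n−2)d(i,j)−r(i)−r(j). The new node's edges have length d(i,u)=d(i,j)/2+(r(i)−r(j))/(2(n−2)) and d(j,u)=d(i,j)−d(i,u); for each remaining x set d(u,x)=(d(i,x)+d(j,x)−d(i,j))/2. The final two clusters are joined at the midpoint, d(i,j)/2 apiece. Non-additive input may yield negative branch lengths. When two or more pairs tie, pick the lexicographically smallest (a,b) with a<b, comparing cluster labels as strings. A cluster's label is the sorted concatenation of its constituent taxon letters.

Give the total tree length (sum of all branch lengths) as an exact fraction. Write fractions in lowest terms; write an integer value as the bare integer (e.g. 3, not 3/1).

1. join C+Z (d=8, Q=-143) ⇒ CZ; edges |C|=-5/4, |Z|=37/4
  updated: d(CZ,H)=38, d(CZ,Q)=51/2
2. join CZ+H (d=38, Q=-207/2) ⇒ CHZ; edges |CZ|=47/4, |H|=105/4
  updated: d(CHZ,Q)=55/4
3. join CHZ+Q (d=55/4) ⇒ CHQZ; edges |CHZ|=55/8, |Q|=55/8
final tree: (((C:-5/4,Z:37/4):47/4,H:105/4):55/8,Q:55/8)
total length: 239/4

239/4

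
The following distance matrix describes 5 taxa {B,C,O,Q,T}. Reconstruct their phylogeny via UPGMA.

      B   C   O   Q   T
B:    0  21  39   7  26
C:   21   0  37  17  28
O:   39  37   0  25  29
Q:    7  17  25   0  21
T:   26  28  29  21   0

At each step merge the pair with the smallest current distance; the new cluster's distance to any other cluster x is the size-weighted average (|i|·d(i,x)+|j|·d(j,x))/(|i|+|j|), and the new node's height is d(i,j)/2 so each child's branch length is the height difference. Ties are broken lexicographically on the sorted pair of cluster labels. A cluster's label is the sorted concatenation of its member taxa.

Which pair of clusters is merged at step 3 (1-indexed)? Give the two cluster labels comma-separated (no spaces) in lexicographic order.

iteration 1: select B,Q (d=7); attach at lengths (7/2, 7/2); label the merged cluster BQ
  updated: d(BQ,C)=19, d(BQ,O)=32, d(BQ,T)=47/2
iteration 2: select BQ,C (d=19); attach at lengths (6, 19/2); label the merged cluster BCQ
  updated: d(BCQ,O)=101/3, d(BCQ,T)=25
iteration 3: select BCQ,T (d=25); attach at lengths (3, 25/2); label the merged cluster BCQT
  updated: d(BCQT,O)=65/2
iteration 4: select BCQT,O (d=65/2); attach at lengths (15/4, 65/4); label the merged cluster BCOQT
final tree: ((((B:7/2,Q:7/2):6,C:19/2):3,T:25/2):15/4,O:65/4)
total length: 58

BCQ,T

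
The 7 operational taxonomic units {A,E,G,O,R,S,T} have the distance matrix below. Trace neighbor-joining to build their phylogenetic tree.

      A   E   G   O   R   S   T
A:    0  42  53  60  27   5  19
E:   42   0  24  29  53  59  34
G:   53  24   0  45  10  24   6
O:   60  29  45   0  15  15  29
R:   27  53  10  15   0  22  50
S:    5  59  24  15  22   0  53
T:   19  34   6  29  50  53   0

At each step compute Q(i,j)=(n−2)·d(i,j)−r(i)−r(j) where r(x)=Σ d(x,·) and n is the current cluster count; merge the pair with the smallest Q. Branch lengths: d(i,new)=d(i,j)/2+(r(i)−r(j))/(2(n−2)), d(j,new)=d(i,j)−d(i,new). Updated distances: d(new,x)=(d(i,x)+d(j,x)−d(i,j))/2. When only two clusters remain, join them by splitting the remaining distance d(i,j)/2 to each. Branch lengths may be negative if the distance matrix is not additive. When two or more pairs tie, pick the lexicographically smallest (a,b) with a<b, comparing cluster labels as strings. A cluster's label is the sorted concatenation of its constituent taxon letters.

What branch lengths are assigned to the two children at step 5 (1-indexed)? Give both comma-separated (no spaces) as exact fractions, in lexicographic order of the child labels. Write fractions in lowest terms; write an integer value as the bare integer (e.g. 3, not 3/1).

183/32,327/32

step 1: merge (A,S) at d=5, Q=-359; branch lengths A→53/10, S→-3/10; new cluster AS
  updated: d(AS,E)=48, d(AS,G)=36, d(AS,O)=35, d(AS,R)=22, d(AS,T)=67/2
step 2: merge (G,T) at d=6, Q=-499/2; branch lengths G→-15/16, T→111/16; new cluster GT
  updated: d(AS,GT)=127/4, d(E,GT)=26, d(GT,O)=34, d(GT,R)=27
step 3: merge (E,GT) at d=26, Q=-787/4; branch lengths E→461/24, GT→163/24; new cluster EGT
  updated: d(AS,EGT)=215/8, d(EGT,O)=37/2, d(EGT,R)=27
step 4: merge (AS,R) at d=22, Q=-831/8; branch lengths AS→511/32, R→193/32; new cluster ARS
  updated: d(ARS,EGT)=255/16, d(ARS,O)=14
step 5: merge (ARS,EGT) at d=255/16, Q=-775/16; branch lengths ARS→183/32, EGT→327/32; new cluster AEGRST
  updated: d(AEGRST,O)=265/32
step 6: merge (AEGRST,O) at d=265/32; branch lengths AEGRST→265/64, O→265/64; new cluster AEGORST
final tree: ((((A:53/10,S:-3/10):511/32,R:193/32):183/32,(E:461/24,(G:-15/16,T:111/16):163/24):327/32):265/64,O:265/64)
total length: 2663/32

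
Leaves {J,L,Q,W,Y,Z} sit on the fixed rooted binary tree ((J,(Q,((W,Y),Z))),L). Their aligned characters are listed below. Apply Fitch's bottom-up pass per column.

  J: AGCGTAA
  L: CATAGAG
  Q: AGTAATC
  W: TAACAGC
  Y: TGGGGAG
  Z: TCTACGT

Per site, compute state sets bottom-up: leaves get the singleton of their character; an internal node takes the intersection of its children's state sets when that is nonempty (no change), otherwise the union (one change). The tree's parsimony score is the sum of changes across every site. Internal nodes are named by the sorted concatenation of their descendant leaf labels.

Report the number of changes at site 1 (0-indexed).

3

site 0, node WY: W={T} ∩ Y={T} → {T} (+0)
site 0, node WYZ: WY={T} ∩ Z={T} → {T} (+0)
site 0, node QWYZ: Q={A} ∪ WYZ={T} → {A,T} (+1)
site 0, node JQWYZ: J={A} ∩ QWYZ={A,T} → {A} (+0)
site 0, node JLQWYZ: JQWYZ={A} ∪ L={C} → {A,C} (+1)
site 1, node WY: W={A} ∪ Y={G} → {A,G} (+1)
site 1, node WYZ: WY={A,G} ∪ Z={C} → {A,C,G} (+1)
site 1, node QWYZ: Q={G} ∩ WYZ={A,C,G} → {G} (+0)
site 1, node JQWYZ: J={G} ∩ QWYZ={G} → {G} (+0)
site 1, node JLQWYZ: JQWYZ={G} ∪ L={A} → {A,G} (+1)
site 2, node WY: W={A} ∪ Y={G} → {A,G} (+1)
site 2, node WYZ: WY={A,G} ∪ Z={T} → {A,G,T} (+1)
site 2, node QWYZ: Q={T} ∩ WYZ={A,G,T} → {T} (+0)
site 2, node JQWYZ: J={C} ∪ QWYZ={T} → {C,T} (+1)
site 2, node JLQWYZ: JQWYZ={C,T} ∩ L={T} → {T} (+0)
site 3, node WY: W={C} ∪ Y={G} → {C,G} (+1)
site 3, node WYZ: WY={C,G} ∪ Z={A} → {A,C,G} (+1)
site 3, node QWYZ: Q={A} ∩ WYZ={A,C,G} → {A} (+0)
site 3, node JQWYZ: J={G} ∪ QWYZ={A} → {A,G} (+1)
site 3, node JLQWYZ: JQWYZ={A,G} ∩ L={A} → {A} (+0)
site 4, node WY: W={A} ∪ Y={G} → {A,G} (+1)
site 4, node WYZ: WY={A,G} ∪ Z={C} → {A,C,G} (+1)
site 4, node QWYZ: Q={A} ∩ WYZ={A,C,G} → {A} (+0)
site 4, node JQWYZ: J={T} ∪ QWYZ={A} → {A,T} (+1)
site 4, node JLQWYZ: JQWYZ={A,T} ∪ L={G} → {A,G,T} (+1)
site 5, node WY: W={G} ∪ Y={A} → {A,G} (+1)
site 5, node WYZ: WY={A,G} ∩ Z={G} → {G} (+0)
site 5, node QWYZ: Q={T} ∪ WYZ={G} → {G,T} (+1)
site 5, node JQWYZ: J={A} ∪ QWYZ={G,T} → {A,G,T} (+1)
site 5, node JLQWYZ: JQWYZ={A,G,T} ∩ L={A} → {A} (+0)
site 6, node WY: W={C} ∪ Y={G} → {C,G} (+1)
site 6, node WYZ: WY={C,G} ∪ Z={T} → {C,G,T} (+1)
site 6, node QWYZ: Q={C} ∩ WYZ={C,G,T} → {C} (+0)
site 6, node JQWYZ: J={A} ∪ QWYZ={C} → {A,C} (+1)
site 6, node JLQWYZ: JQWYZ={A,C} ∪ L={G} → {A,C,G} (+1)
per-site changes: [2, 3, 3, 3, 4, 3, 4]; total = 22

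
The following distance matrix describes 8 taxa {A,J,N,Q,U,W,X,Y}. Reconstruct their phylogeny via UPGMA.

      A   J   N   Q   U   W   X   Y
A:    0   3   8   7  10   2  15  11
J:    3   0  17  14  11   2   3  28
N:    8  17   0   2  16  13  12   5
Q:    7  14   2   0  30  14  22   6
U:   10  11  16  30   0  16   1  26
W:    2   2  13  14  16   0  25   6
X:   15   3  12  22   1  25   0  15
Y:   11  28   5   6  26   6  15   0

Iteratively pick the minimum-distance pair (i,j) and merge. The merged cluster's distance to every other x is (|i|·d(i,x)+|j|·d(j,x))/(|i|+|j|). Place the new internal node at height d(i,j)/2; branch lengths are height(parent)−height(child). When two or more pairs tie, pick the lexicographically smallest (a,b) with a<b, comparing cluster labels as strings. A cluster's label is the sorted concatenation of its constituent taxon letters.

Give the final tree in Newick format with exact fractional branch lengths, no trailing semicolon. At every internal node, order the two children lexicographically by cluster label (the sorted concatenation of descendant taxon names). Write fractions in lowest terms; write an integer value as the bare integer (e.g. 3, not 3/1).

((((A:1,W:1):1/4,J:5/4):191/36,((N:1,Q:1):7/4,Y:11/4):137/36):131/72,(U:1/2,X:1/2):63/8)

step 1: merge (U,X) at d=1; branch lengths U→1/2, X→1/2; new cluster UX
  updated: d(A,UX)=25/2, d(J,UX)=7, d(N,UX)=14, d(Q,UX)=26, d(UX,W)=41/2, d(UX,Y)=41/2
step 2: merge (A,W) at d=2; branch lengths A→1, W→1; new cluster AW
  updated: d(AW,J)=5/2, d(AW,N)=21/2, d(AW,Q)=21/2, d(AW,UX)=33/2, d(AW,Y)=17/2
step 3: merge (N,Q) at d=2; branch lengths N→1, Q→1; new cluster NQ
  updated: d(AW,NQ)=21/2, d(J,NQ)=31/2, d(NQ,UX)=20, d(NQ,Y)=11/2
step 4: merge (AW,J) at d=5/2; branch lengths AW→1/4, J→5/4; new cluster AJW
  updated: d(AJW,NQ)=73/6, d(AJW,UX)=40/3, d(AJW,Y)=15
step 5: merge (NQ,Y) at d=11/2; branch lengths NQ→7/4, Y→11/4; new cluster NQY
  updated: d(AJW,NQY)=118/9, d(NQY,UX)=121/6
step 6: merge (AJW,NQY) at d=118/9; branch lengths AJW→191/36, NQY→137/36; new cluster AJNQWY
  updated: d(AJNQWY,UX)=67/4
step 7: merge (AJNQWY,UX) at d=67/4; branch lengths AJNQWY→131/72, UX→63/8; new cluster AJNQUWXY
final tree: ((((A:1,W:1):1/4,J:5/4):191/36,((N:1,Q:1):7/4,Y:11/4):137/36):131/72,(U:1/2,X:1/2):63/8)
total length: 1073/36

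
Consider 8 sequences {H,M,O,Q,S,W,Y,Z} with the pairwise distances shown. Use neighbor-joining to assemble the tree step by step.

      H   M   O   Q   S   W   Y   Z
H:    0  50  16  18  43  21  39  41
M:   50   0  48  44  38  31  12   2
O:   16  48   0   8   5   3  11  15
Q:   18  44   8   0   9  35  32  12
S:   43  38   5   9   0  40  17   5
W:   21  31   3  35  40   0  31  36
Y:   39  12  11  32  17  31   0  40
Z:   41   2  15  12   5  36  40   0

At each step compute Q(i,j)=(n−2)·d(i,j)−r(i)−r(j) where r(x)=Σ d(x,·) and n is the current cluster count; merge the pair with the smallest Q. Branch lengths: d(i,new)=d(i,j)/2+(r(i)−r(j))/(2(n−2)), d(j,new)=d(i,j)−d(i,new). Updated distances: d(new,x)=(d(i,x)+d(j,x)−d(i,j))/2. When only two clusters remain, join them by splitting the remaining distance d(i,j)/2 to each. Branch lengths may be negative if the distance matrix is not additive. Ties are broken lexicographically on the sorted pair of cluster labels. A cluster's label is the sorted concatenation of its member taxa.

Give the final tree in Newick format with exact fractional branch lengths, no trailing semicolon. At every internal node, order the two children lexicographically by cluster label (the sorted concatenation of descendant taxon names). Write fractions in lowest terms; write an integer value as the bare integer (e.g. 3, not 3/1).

((((((H:62/5,W:43/5):41/8,O:-49/8):6,Q:13/2):37/8,S:23/8):27/8,(M:43/6,Z:-31/6):227/16):173/32,Y:173/32)

1. join M+Z (d=2, Q=-364) ⇒ MZ; edges |M|=43/6, |Z|=-31/6
  updated: d(H,MZ)=89/2, d(MZ,O)=61/2, d(MZ,Q)=27, d(MZ,S)=41/2, d(MZ,W)=65/2, d(MZ,Y)=25
2. join H+W (d=21, Q=-239) ⇒ HW; edges |H|=62/5, |W|=43/5
  updated: d(HW,MZ)=28, d(HW,O)=-1, d(HW,Q)=16, d(HW,S)=31, d(HW,Y)=49/2
3. join HW+O (d=-1, Q=-156) ⇒ HOW; edges |HW|=41/8, |O|=-49/8
  updated: d(HOW,MZ)=119/4, d(HOW,Q)=25/2, d(HOW,S)=37/2, d(HOW,Y)=73/4
4. join HOW+Q (d=25/2, Q=-122) ⇒ HOQW; edges |HOW|=6, |Q|=13/2
  updated: d(HOQW,MZ)=177/8, d(HOQW,S)=15/2, d(HOQW,Y)=151/8
5. join HOQW+S (d=15/2, Q=-157/2) ⇒ HOQSW; edges |HOQW|=37/8, |S|=23/8
  updated: d(HOQSW,MZ)=281/16, d(HOQSW,Y)=227/16
6. join HOQSW+MZ (d=281/16, Q=-227/4) ⇒ HMOQSWZ; edges |HOQSW|=27/8, |MZ|=227/16
  updated: d(HMOQSWZ,Y)=173/16
7. join HMOQSWZ+Y (d=173/16) ⇒ HMOQSWYZ; edges |HMOQSWZ|=173/32, |Y|=173/32
final tree: ((((((H:62/5,W:43/5):41/8,O:-49/8):6,Q:13/2):37/8,S:23/8):27/8,(M:43/6,Z:-31/6):227/16):173/32,Y:173/32)
total length: 563/8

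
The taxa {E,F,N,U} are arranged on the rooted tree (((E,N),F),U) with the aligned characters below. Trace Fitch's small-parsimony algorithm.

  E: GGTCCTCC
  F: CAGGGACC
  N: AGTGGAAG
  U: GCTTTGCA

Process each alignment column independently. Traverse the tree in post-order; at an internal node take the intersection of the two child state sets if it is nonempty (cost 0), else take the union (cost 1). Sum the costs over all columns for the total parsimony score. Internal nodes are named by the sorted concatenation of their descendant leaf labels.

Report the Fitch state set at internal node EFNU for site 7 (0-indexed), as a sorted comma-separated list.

A,C

site 0, node EN: E={G} ∪ N={A} → {A,G} (+1)
site 0, node EFN: EN={A,G} ∪ F={C} → {A,C,G} (+1)
site 0, node EFNU: EFN={A,C,G} ∩ U={G} → {G} (+0)
site 1, node EN: E={G} ∩ N={G} → {G} (+0)
site 1, node EFN: EN={G} ∪ F={A} → {A,G} (+1)
site 1, node EFNU: EFN={A,G} ∪ U={C} → {A,C,G} (+1)
site 2, node EN: E={T} ∩ N={T} → {T} (+0)
site 2, node EFN: EN={T} ∪ F={G} → {G,T} (+1)
site 2, node EFNU: EFN={G,T} ∩ U={T} → {T} (+0)
site 3, node EN: E={C} ∪ N={G} → {C,G} (+1)
site 3, node EFN: EN={C,G} ∩ F={G} → {G} (+0)
site 3, node EFNU: EFN={G} ∪ U={T} → {G,T} (+1)
site 4, node EN: E={C} ∪ N={G} → {C,G} (+1)
site 4, node EFN: EN={C,G} ∩ F={G} → {G} (+0)
site 4, node EFNU: EFN={G} ∪ U={T} → {G,T} (+1)
site 5, node EN: E={T} ∪ N={A} → {A,T} (+1)
site 5, node EFN: EN={A,T} ∩ F={A} → {A} (+0)
site 5, node EFNU: EFN={A} ∪ U={G} → {A,G} (+1)
site 6, node EN: E={C} ∪ N={A} → {A,C} (+1)
site 6, node EFN: EN={A,C} ∩ F={C} → {C} (+0)
site 6, node EFNU: EFN={C} ∩ U={C} → {C} (+0)
site 7, node EN: E={C} ∪ N={G} → {C,G} (+1)
site 7, node EFN: EN={C,G} ∩ F={C} → {C} (+0)
site 7, node EFNU: EFN={C} ∪ U={A} → {A,C} (+1)
per-site changes: [2, 2, 1, 2, 2, 2, 1, 2]; total = 14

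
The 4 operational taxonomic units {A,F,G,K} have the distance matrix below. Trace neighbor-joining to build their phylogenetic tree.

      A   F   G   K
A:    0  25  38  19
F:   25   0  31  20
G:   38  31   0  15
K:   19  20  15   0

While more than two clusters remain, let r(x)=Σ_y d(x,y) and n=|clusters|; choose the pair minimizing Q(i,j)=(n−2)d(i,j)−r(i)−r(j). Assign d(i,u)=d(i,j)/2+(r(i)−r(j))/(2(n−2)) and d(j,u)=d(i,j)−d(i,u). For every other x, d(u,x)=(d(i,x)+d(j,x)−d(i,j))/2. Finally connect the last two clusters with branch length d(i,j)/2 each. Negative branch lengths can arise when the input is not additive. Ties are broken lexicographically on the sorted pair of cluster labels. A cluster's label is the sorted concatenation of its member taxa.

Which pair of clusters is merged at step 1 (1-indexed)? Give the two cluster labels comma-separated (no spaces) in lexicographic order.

A,F

step 1: merge (A,F) at d=25, Q=-108; branch lengths A→14, F→11; new cluster AF
  updated: d(AF,G)=22, d(AF,K)=7
step 2: merge (AF,G) at d=22, Q=-44; branch lengths AF→7, G→15; new cluster AFG
  updated: d(AFG,K)=0
step 3: merge (AFG,K) at d=0; branch lengths AFG→0, K→0; new cluster AFGK
final tree: (((A:14,F:11):7,G:15):0,K:0)
total length: 47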